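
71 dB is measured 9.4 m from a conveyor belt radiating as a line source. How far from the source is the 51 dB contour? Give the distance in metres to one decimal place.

Line-source spreading drops the level by 10·log₁₀(r₂/r₁); inverting, r₂/r₁ = 10^(ΔL/10).
r₂ = 9.4·10^((71−51)/10) = 9.4·10^(20.0/10) = 940.00 m.

940.0 m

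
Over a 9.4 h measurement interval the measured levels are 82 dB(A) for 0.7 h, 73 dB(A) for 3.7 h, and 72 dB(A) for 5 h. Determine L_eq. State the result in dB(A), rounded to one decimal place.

Weight each interval's intensity by its duration and average over T = 9.4 h:
Σ tᵢ·10^(Lᵢ/10) = 0.7·10^(82/10) + 3.7·10^(73/10) + 5·10^(72/10) = 2.640e+08.
L_eq = 10·log₁₀(2.640e+08/9.4) = 74.48 dB(A).

74.5 dB(A)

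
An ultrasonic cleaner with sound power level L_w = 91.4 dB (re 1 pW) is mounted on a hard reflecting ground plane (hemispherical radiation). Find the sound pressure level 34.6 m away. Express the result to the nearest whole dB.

L_p = L_w − 10·log₁₀(2π·r²) with r = 34.6 m.
2π·r² = 7522 m², 10·log₁₀ of that is 38.763 dB.
L_p = 91.4 − 38.763 = 52.64 dB.

53 dB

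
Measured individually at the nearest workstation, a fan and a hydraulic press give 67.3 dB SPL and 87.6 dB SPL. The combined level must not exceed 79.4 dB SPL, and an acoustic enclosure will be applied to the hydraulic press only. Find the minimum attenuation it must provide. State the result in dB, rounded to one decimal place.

8.5 dB

Fixed contribution from the other source: Σ 10^(L/10) = 10^(67.3/10) = 5.370e+06 (67.30 dB SPL).
The limit corresponds to 10^(79.4/10) = 8.710e+07; subtracting the fixed part leaves 8.173e+07 for the hydraulic press, i.e. 79.12 dB SPL.
So the hydraulic press must be reduced from 87.6 to 79.12 dB SPL: IL = 8.48 dB.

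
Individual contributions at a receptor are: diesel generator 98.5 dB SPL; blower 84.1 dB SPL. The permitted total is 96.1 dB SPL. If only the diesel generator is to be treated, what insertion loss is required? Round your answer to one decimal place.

2.7 dB

Everything except the diesel generator sums to 10^(84.1/10) = 2.570e+08 in linear terms, 84.10 dB SPL.
To meet 96.1 dB SPL overall, the treated diesel generator may contribute at most 10^(96.1/10) − 2.570e+08 = 3.817e+09, i.e. 95.82 dB SPL.
So the diesel generator must be reduced from 98.5 to 95.82 dB SPL: IL = 2.68 dB.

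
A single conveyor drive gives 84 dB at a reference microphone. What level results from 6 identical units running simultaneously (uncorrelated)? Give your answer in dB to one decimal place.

91.8 dB

L_total = L₁ + 10·log₁₀ N for N identical incoherent sources.
L_total = 84 + 10·log₁₀(6) = 84 + 7.782 = 91.78 dB.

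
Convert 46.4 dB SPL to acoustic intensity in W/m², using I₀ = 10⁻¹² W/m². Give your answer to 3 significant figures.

4.37e-08 W/m²

I = I₀·10^(L/10) = 10⁻¹² × 10^(46.4/10) = 10^(-7.360).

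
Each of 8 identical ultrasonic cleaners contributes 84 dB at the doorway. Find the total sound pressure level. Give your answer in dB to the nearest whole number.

With 8 equal, uncorrelated contributions the intensity is 8× that of one unit, giving a rise of 10·log₁₀ 8.
L_total = 84 + 10·log₁₀(8) = 84 + 9.031 = 93.03 dB.

93 dB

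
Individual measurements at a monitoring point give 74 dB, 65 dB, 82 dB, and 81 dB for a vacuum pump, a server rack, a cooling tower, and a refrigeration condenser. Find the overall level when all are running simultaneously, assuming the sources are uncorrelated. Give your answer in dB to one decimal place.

For uncorrelated sources the intensities add, so convert each level to linear form, sum, and take 10·log₁₀ of the total.
Σ 10^(L/10) = 10^(74/10) + 10^(65/10) + 10^(82/10) + 10^(81/10) = 3.127e+08.
L_total = 10·log₁₀(3.127e+08) = 84.95 dB.

85.0 dB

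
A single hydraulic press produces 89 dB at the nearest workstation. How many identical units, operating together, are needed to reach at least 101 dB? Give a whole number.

16

Need L₁ + 10·log₁₀ N ≥ 101, i.e. log₁₀ N ≥ 1.20.
N ≥ 10^(12.0/10) = 15.849, so N = 16.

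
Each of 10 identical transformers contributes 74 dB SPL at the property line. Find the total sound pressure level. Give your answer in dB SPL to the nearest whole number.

L_total = L₁ + 10·log₁₀ N for N identical incoherent sources.
L_total = 74 + 10·log₁₀(10) = 74 + 10.000 = 84.00 dB SPL.

84 dB SPL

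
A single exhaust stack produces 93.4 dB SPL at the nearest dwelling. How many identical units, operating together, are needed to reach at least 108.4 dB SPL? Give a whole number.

Need L₁ + 10·log₁₀ N ≥ 108.4, i.e. log₁₀ N ≥ 1.50.
N ≥ 10^(15.0/10) = 31.623, so N = 32.

32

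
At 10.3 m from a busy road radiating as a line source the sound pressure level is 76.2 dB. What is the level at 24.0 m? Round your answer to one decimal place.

72.5 dB

Cylindrical spreading from a line source gives a 10·log₁₀(r₂/r₁) drop.
L₂ = 76.2 − 10·log₁₀(24.0/10.3) = 76.2 − 3.674 = 72.53 dB.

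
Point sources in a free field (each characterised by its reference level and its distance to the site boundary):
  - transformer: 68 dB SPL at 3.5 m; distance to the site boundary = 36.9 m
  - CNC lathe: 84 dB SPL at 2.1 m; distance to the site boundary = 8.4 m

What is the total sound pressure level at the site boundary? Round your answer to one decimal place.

Apply inverse-square spreading to bring every level to the receiver, then sum 10^(L/10).
transformer: 68 − 20·log₁₀(36.9/3.5) = 68 − 20.46 = 47.54 dB SPL.
CNC lathe: 84 − 20·log₁₀(8.4/2.1) = 84 − 12.04 = 71.96 dB SPL.
Σ 10^(L/10) = 1.576e+07 → L_total = 10·log₁₀(1.576e+07) = 71.97 dB SPL.

72.0 dB SPL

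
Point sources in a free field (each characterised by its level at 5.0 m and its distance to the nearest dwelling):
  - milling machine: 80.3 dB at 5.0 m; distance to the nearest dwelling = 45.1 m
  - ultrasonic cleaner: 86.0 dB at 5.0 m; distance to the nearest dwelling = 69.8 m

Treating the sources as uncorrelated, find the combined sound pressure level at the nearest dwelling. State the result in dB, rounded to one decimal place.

Propagate each source to the receiver with L = L_ref − 20·log₁₀(r/r_ref), then add intensities.
milling machine: 80.3 − 20·log₁₀(45.1/5.0) = 80.3 − 19.10 = 61.20 dB.
ultrasonic cleaner: 86.0 − 20·log₁₀(69.8/5.0) = 86.0 − 22.90 = 63.10 dB.
Σ 10^(L/10) = 3.360e+06 → L_total = 10·log₁₀(3.360e+06) = 65.26 dB.

65.3 dB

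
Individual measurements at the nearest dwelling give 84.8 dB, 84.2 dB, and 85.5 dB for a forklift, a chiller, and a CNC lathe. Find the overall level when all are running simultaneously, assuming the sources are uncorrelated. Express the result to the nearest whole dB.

90 dB

Incoherent sources combine by intensity addition: L_total = 10·log₁₀(Σ 10^(L_i/10)).
Σ 10^(L/10) = 10^(84.8/10) + 10^(84.2/10) + 10^(85.5/10) = 9.198e+08.
L_total = 10·log₁₀(9.198e+08) = 89.64 dB.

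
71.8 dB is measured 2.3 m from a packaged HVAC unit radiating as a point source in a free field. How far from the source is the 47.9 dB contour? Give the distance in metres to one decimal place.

The 23.9 dB drop corresponds to a distance ratio of 10^(23.9/20) for a point source.
r₂ = 2.3·10^((71.8−47.9)/20) = 2.3·10^(23.9/20) = 36.04 m.

36.0 m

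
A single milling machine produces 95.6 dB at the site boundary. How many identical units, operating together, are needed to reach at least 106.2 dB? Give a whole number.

N identical sources give L₁ + 10·log₁₀ N, so require 10·log₁₀ N ≥ 106.2 − 95.6 = 10.6 dB.
N ≥ 10^(10.6/10) = 11.482, so N = 12.

12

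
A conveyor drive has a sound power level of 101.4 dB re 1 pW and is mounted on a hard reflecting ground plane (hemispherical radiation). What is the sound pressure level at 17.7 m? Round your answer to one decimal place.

Free-field hemispherical radiation: L_p = L_w − 10·log₁₀(2π·r²), r = 17.7 m.
2π·r² = 1968 m², 10·log₁₀ of that is 32.941 dB.
L_p = 101.4 − 32.941 = 68.46 dB.

68.5 dB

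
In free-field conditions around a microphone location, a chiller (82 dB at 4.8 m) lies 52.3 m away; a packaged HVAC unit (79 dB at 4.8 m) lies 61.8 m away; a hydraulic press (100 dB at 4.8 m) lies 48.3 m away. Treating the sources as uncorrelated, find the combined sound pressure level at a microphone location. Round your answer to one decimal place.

80.0 dB

First find each source's level at the receiver (point-source: −20·log₁₀(r/r_ref)), then combine on an intensity basis.
chiller: 82 − 20·log₁₀(52.3/4.8) = 82 − 20.75 = 61.25 dB.
packaged HVAC unit: 79 − 20·log₁₀(61.8/4.8) = 79 − 22.19 = 56.81 dB.
hydraulic press: 100 − 20·log₁₀(48.3/4.8) = 100 − 20.05 = 79.95 dB.
Σ 10^(L/10) = 1.006e+08 → L_total = 10·log₁₀(1.006e+08) = 80.02 dB.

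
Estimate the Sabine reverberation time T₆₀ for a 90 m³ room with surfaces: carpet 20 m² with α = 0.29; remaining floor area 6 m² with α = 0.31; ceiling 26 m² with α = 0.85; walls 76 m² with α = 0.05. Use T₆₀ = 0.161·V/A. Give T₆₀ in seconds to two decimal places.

0.43 s

A = Σ Sᵢαᵢ = 20·0.29 + 6·0.31 + 26·0.85 + 76·0.05 = 33.56 m².
T₆₀ = 0.161 × 90 / 33.56 = 0.432 s.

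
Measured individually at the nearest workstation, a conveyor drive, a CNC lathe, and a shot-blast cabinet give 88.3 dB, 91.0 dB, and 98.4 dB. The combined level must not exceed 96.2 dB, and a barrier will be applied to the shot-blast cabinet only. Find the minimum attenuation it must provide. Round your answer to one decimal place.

Fixed contribution from the other sources: Σ 10^(L/10) = 10^(88.3/10) + 10^(91.0/10) = 1.935e+09 (92.87 dB).
The limit corresponds to 10^(96.2/10) = 4.169e+09; subtracting the fixed part leaves 2.234e+09 for the shot-blast cabinet, i.e. 93.49 dB.
Required insertion loss = 98.4 − 93.49 = 4.91 dB.

4.9 dB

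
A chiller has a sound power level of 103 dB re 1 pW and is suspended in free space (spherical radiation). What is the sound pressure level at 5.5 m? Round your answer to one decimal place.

77.2 dB

The power spreads over a sphere of area 4π·r², so L_p = L_w − 10·log₁₀(4π·r²).
4π·r² = 380.1 m², 10·log₁₀ of that is 25.799 dB.
L_p = 103 − 25.799 = 77.20 dB.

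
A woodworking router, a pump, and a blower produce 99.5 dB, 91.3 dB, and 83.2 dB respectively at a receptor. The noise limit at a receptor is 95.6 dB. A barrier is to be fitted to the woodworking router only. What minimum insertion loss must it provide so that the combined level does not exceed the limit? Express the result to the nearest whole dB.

6 dB

The untreated sources together contribute 10^(91.3/10) + 10^(83.2/10) = 1.558e+09, i.e. 91.93 dB.
The limit corresponds to 10^(95.6/10) = 3.631e+09; subtracting the fixed part leaves 2.073e+09 for the woodworking router, i.e. 93.17 dB.
So the woodworking router must be reduced from 99.5 to 93.17 dB: IL = 6.33 dB.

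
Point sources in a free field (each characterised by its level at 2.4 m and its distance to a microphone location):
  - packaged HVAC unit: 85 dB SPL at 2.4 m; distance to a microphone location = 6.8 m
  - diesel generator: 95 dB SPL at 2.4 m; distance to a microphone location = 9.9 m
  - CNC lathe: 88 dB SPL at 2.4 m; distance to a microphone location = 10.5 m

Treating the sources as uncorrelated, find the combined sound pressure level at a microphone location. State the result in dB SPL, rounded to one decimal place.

Apply inverse-square spreading to bring every level to the receiver, then sum 10^(L/10).
packaged HVAC unit: 85 − 20·log₁₀(6.8/2.4) = 85 − 9.05 = 75.95 dB SPL.
diesel generator: 95 − 20·log₁₀(9.9/2.4) = 95 − 12.31 = 82.69 dB SPL.
CNC lathe: 88 − 20·log₁₀(10.5/2.4) = 88 − 12.82 = 75.18 dB SPL.
Σ 10^(L/10) = 2.582e+08 → L_total = 10·log₁₀(2.582e+08) = 84.12 dB SPL.

84.1 dB SPL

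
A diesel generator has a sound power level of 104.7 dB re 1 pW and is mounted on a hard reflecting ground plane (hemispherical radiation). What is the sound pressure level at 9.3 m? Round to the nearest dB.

The power spreads over a hemisphere of area 2π·r², so L_p = L_w − 10·log₁₀(2π·r²).
2π·r² = 543.4 m², 10·log₁₀ of that is 27.351 dB.
L_p = 104.7 − 27.351 = 77.35 dB.

77 dB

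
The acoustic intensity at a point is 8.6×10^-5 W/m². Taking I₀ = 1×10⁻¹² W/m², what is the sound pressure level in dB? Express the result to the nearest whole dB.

79 dB

Dividing by I₀ shifts the exponent by 12: I/I₀ = 8.6×10^7.
L = 10·(0.9345 + 7) = 79.34 dB.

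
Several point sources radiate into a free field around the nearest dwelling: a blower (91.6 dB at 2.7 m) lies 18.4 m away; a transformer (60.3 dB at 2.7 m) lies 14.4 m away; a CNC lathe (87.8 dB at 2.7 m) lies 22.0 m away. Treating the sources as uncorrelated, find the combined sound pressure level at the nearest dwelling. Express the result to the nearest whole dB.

Apply inverse-square spreading to bring every level to the receiver, then sum 10^(L/10).
blower: 91.6 − 20·log₁₀(18.4/2.7) = 91.6 − 16.67 = 74.93 dB.
transformer: 60.3 − 20·log₁₀(14.4/2.7) = 60.3 − 14.54 = 45.76 dB.
CNC lathe: 87.8 − 20·log₁₀(22.0/2.7) = 87.8 − 18.22 = 69.58 dB.
Σ 10^(L/10) = 4.024e+07 → L_total = 10·log₁₀(4.024e+07) = 76.05 dB.

76 dB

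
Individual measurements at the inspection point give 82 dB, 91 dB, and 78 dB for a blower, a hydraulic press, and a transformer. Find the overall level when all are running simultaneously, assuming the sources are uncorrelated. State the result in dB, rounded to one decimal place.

91.7 dB

For uncorrelated sources the intensities add, so convert each level to linear form, sum, and take 10·log₁₀ of the total.
Σ 10^(L/10) = 10^(82/10) + 10^(91/10) + 10^(78/10) = 1.481e+09.
L_total = 10·log₁₀(1.481e+09) = 91.70 dB.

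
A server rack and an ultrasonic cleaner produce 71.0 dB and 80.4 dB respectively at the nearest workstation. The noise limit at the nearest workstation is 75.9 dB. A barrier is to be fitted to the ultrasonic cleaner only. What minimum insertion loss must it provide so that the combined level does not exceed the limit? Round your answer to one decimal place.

6.2 dB

Everything except the ultrasonic cleaner sums to 10^(71.0/10) = 1.259e+07 in linear terms, 71.00 dB.
To meet 75.9 dB overall, the treated ultrasonic cleaner may contribute at most 10^(75.9/10) − 1.259e+07 = 2.632e+07, i.e. 74.20 dB.
Required insertion loss = 80.4 − 74.20 = 6.20 dB.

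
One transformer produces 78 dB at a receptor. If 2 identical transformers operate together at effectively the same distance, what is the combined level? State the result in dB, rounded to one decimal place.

L_total = L₁ + 10·log₁₀ N for N identical incoherent sources.
L_total = 78 + 10·log₁₀(2) = 78 + 3.010 = 81.01 dB.

81.0 dB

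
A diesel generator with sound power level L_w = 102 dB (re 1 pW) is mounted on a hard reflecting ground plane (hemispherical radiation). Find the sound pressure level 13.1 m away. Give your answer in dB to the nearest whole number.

72 dB

Free-field hemispherical radiation: L_p = L_w − 10·log₁₀(2π·r²), r = 13.1 m.
2π·r² = 1078 m², 10·log₁₀ of that is 30.327 dB.
L_p = 102 − 30.327 = 71.67 dB.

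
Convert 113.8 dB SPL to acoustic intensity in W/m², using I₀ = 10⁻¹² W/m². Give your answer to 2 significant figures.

L = 10·log₁₀(I/I₀) ⇒ I = I₀·10^(L/10) = 10⁻¹² × 10^11.38.

0.24 W/m²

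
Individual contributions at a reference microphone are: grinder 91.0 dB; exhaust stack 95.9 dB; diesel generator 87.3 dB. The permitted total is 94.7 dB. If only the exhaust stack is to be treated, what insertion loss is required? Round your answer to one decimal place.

Fixed contribution from the other sources: Σ 10^(L/10) = 10^(91.0/10) + 10^(87.3/10) = 1.796e+09 (92.54 dB).
The limit corresponds to 10^(94.7/10) = 2.951e+09; subtracting the fixed part leaves 1.155e+09 for the exhaust stack, i.e. 90.63 dB.
So the exhaust stack must be reduced from 95.9 to 90.63 dB: IL = 5.27 dB.

5.3 dB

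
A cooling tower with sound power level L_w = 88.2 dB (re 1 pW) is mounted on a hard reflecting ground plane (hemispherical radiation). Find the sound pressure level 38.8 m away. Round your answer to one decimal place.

L_p = L_w − 10·log₁₀(2π·r²) with r = 38.8 m.
2π·r² = 9459 m², 10·log₁₀ of that is 39.758 dB.
L_p = 88.2 − 39.758 = 48.44 dB.

48.4 dB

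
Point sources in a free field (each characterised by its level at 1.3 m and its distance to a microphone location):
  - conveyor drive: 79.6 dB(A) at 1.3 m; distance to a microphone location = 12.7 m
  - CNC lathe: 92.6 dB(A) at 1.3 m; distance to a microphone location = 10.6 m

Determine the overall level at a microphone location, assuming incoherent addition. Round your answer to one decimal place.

74.5 dB(A)

First find each source's level at the receiver (point-source: −20·log₁₀(r/r_ref)), then combine on an intensity basis.
conveyor drive: 79.6 − 20·log₁₀(12.7/1.3) = 79.6 − 19.80 = 59.80 dB(A).
CNC lathe: 92.6 − 20·log₁₀(10.6/1.3) = 92.6 − 18.23 = 74.37 dB(A).
Σ 10^(L/10) = 2.833e+07 → L_total = 10·log₁₀(2.833e+07) = 74.52 dB(A).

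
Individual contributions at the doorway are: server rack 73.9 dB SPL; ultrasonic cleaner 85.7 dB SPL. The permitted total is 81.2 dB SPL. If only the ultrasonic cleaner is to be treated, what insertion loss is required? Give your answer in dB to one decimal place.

Everything except the ultrasonic cleaner sums to 10^(73.9/10) = 2.455e+07 in linear terms, 73.90 dB SPL.
To meet 81.2 dB SPL overall, the treated ultrasonic cleaner may contribute at most 10^(81.2/10) − 2.455e+07 = 1.073e+08, i.e. 80.31 dB SPL.
Required insertion loss = 85.7 − 80.31 = 5.39 dB.

5.4 dB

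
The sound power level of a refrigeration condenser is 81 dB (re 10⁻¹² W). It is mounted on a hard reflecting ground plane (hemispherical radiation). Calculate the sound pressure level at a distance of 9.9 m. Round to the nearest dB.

53 dB

Free-field hemispherical radiation: L_p = L_w − 10·log₁₀(2π·r²), r = 9.9 m.
2π·r² = 615.8 m², 10·log₁₀ of that is 27.895 dB.
L_p = 81 − 27.895 = 53.11 dB.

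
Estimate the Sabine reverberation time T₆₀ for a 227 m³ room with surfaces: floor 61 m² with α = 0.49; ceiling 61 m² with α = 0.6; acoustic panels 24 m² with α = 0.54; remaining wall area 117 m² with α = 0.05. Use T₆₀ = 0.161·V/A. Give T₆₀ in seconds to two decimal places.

0.43 s

A = Σ Sᵢαᵢ = 61·0.49 + 61·0.6 + 24·0.54 + 117·0.05 = 85.30 m².
T₆₀ = 0.161·V/A = 0.161·227/85.30 = 0.428 s.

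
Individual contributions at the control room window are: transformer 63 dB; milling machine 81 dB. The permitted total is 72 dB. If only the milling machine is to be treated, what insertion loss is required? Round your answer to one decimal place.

9.6 dB

The untreated sources together contribute 10^(63/10) = 1.995e+06, i.e. 63.00 dB.
To meet 72 dB overall, the treated milling machine may contribute at most 10^(72/10) − 1.995e+06 = 1.385e+07, i.e. 71.42 dB.
So the milling machine must be reduced from 81 to 71.42 dB: IL = 9.58 dB.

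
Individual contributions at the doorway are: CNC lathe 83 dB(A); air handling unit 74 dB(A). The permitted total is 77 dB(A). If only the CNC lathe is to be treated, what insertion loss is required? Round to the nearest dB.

Fixed contribution from the other source: Σ 10^(L/10) = 10^(74/10) = 2.512e+07 (74.00 dB(A)).
To meet 77 dB(A) overall, the treated CNC lathe may contribute at most 10^(77/10) − 2.512e+07 = 2.500e+07, i.e. 73.98 dB(A).
So the CNC lathe must be reduced from 83 to 73.98 dB(A): IL = 9.02 dB.

9 dB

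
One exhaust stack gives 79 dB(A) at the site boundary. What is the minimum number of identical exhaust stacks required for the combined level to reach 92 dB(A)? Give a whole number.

N identical sources give L₁ + 10·log₁₀ N, so require 10·log₁₀ N ≥ 92 − 79 = 13.0 dB.
N ≥ 10^(13.0/10) = 19.953, so N = 20.

20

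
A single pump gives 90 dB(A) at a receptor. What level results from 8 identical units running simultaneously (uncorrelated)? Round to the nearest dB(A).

99 dB(A)

N identical incoherent sources raise the level by 10·log₁₀ N.
L_total = 90 + 10·log₁₀(8) = 90 + 9.031 = 99.03 dB(A).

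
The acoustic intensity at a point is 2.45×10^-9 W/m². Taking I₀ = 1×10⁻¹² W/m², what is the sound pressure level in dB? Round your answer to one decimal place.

Dividing by I₀ shifts the exponent by 12: I/I₀ = 2.45×10^3.
L = 10·(0.3892 + 3) = 33.89 dB.

33.9 dB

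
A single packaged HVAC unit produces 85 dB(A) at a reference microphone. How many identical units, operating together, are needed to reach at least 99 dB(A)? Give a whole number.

26

The shortfall is 99 − 85 = 14.0 dB, and N units add 10·log₁₀ N, so need 10·log₁₀ N ≥ 14.0.
N ≥ 10^(14.0/10) = 25.119, so N = 26.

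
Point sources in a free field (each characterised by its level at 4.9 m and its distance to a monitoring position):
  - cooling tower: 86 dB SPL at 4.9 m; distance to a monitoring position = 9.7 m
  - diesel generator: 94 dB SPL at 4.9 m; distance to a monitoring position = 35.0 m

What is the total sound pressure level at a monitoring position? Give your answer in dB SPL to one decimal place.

81.8 dB SPL

Apply inverse-square spreading to bring every level to the receiver, then sum 10^(L/10).
cooling tower: 86 − 20·log₁₀(9.7/4.9) = 86 − 5.93 = 80.07 dB SPL.
diesel generator: 94 − 20·log₁₀(35.0/4.9) = 94 − 17.08 = 76.92 dB SPL.
Σ 10^(L/10) = 1.508e+08 → L_total = 10·log₁₀(1.508e+08) = 81.78 dB SPL.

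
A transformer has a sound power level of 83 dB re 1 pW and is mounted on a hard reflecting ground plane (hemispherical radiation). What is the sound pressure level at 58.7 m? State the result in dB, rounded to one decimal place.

39.6 dB

The power spreads over a hemisphere of area 2π·r², so L_p = L_w − 10·log₁₀(2π·r²).
2π·r² = 2.165e+04 m², 10·log₁₀ of that is 43.355 dB.
L_p = 83 − 43.355 = 39.65 dB.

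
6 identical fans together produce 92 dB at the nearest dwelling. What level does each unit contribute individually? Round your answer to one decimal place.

84.2 dB

For N identical incoherent sources L_total = L₁ + 10·log₁₀ N, so L₁ = 92 − 10·log₁₀(6) = 92 − 7.782.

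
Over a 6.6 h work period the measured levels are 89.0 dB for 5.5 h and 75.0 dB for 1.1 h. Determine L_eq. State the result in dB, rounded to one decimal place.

88.2 dB

Weight each interval's intensity by its duration and average over T = 6.6 h:
Σ tᵢ·10^(Lᵢ/10) = 5.5·10^(89.0/10) + 1.1·10^(75.0/10) = 4.404e+09.
L_eq = 10·log₁₀(4.404e+09/6.6) = 88.24 dB.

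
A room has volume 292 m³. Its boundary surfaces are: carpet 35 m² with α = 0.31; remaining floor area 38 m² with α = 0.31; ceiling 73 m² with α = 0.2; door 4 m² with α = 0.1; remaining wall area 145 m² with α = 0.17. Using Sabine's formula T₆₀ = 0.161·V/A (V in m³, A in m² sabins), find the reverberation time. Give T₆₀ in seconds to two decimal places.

Summing Sᵢαᵢ: 35·0.31 + 38·0.31 + 73·0.2 + 4·0.1 + 145·0.17 = 62.28 m².
T₆₀ = 0.161 × 292 / 62.28 = 0.755 s.

0.75 s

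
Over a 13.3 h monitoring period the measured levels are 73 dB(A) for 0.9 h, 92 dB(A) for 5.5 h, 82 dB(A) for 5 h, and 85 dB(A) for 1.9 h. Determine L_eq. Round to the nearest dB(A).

The energy average is taken in the linear domain: L_eq = 10·log₁₀[(Σ tᵢ·10^(Lᵢ/10))/T], T = 13.3 h.
Σ tᵢ·10^(Lᵢ/10) = 0.9·10^(73/10) + 5.5·10^(92/10) + 5·10^(82/10) + 1.9·10^(85/10) = 1.013e+10.
L_eq = 10·log₁₀(1.013e+10/13.3) = 88.82 dB(A).

89 dB(A)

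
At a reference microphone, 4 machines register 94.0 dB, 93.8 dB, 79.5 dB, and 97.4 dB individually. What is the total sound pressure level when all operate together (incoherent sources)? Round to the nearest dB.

100 dB

Incoherent sources combine by intensity addition: L_total = 10·log₁₀(Σ 10^(L_i/10)).
Σ 10^(L/10) = 10^(94.0/10) + 10^(93.8/10) + 10^(79.5/10) + 10^(97.4/10) = 1.050e+10.
L_total = 10·log₁₀(1.050e+10) = 100.21 dB.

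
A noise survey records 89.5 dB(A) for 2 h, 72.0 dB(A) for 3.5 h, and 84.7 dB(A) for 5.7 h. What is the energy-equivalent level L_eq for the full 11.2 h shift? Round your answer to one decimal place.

Weight each interval's intensity by its duration and average over T = 11.2 h:
Σ tᵢ·10^(Lᵢ/10) = 2·10^(89.5/10) + 3.5·10^(72.0/10) + 5.7·10^(84.7/10) = 3.520e+09.
L_eq = 10·log₁₀(3.520e+09/11.2) = 84.97 dB(A).

85.0 dB(A)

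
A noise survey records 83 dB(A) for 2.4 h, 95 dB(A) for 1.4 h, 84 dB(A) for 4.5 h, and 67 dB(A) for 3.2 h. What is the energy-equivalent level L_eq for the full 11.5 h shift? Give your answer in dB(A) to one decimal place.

L_eq = 10·log₁₀[(1/T)·Σ tᵢ·10^(Lᵢ/10)] with T = 11.5 h.
Σ tᵢ·10^(Lᵢ/10) = 2.4·10^(83/10) + 1.4·10^(95/10) + 4.5·10^(84/10) + 3.2·10^(67/10) = 6.052e+09.
L_eq = 10·log₁₀(6.052e+09/11.5) = 87.21 dB(A).

87.2 dB(A)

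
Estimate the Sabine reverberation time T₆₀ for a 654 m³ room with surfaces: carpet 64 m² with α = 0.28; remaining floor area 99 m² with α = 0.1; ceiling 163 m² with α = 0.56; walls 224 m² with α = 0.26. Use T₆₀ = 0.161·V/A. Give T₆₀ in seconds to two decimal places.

Summing Sᵢαᵢ: 64·0.28 + 99·0.1 + 163·0.56 + 224·0.26 = 177.34 m².
T₆₀ = 0.161·V/A = 0.161·654/177.34 = 0.594 s.

0.59 s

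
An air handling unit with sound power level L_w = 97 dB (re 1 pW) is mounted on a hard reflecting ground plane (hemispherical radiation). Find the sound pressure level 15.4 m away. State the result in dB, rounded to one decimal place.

The power spreads over a hemisphere of area 2π·r², so L_p = L_w − 10·log₁₀(2π·r²).
2π·r² = 1490 m², 10·log₁₀ of that is 31.732 dB.
L_p = 97 − 31.732 = 65.27 dB.

65.3 dB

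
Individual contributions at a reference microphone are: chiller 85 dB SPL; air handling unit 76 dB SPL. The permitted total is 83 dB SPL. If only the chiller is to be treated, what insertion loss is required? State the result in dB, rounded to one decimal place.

Everything except the chiller sums to 10^(76/10) = 3.981e+07 in linear terms, 76.00 dB SPL.
The limit corresponds to 10^(83/10) = 1.995e+08; subtracting the fixed part leaves 1.597e+08 for the chiller, i.e. 82.03 dB SPL.
So the chiller must be reduced from 85 to 82.03 dB SPL: IL = 2.97 dB.

3.0 dB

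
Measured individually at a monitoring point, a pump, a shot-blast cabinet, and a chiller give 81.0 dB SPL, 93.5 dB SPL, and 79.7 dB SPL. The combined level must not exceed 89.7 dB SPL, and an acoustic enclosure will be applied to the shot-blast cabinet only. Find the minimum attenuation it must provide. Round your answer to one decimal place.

5.0 dB

The untreated sources together contribute 10^(81.0/10) + 10^(79.7/10) = 2.192e+08, i.e. 83.41 dB SPL.
The limit corresponds to 10^(89.7/10) = 9.333e+08; subtracting the fixed part leaves 7.140e+08 for the shot-blast cabinet, i.e. 88.54 dB SPL.
Required insertion loss = 93.5 − 88.54 = 4.96 dB.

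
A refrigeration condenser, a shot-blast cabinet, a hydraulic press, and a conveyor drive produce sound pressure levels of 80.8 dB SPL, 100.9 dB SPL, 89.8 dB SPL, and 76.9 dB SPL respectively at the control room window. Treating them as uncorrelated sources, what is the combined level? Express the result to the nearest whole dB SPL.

Incoherent sources combine by intensity addition: L_total = 10·log₁₀(Σ 10^(L_i/10)).
Σ 10^(L/10) = 10^(80.8/10) + 10^(100.9/10) + 10^(89.8/10) + 10^(76.9/10) = 1.343e+10.
L_total = 10·log₁₀(1.343e+10) = 101.28 dB SPL.

101 dB SPL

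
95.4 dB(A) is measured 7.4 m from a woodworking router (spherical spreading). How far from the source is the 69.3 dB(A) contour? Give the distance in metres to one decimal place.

149.4 m

For a point source L₁ − L₂ = 20·log₁₀(r₂/r₁), so r₂ = r₁·10^((L₁−L₂)/20).
r₂ = 7.4·10^((95.4−69.3)/20) = 7.4·10^(26.1/20) = 149.36 m.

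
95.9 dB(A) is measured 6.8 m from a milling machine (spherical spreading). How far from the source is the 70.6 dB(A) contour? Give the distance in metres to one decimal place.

125.2 m

The 25.3 dB drop corresponds to a distance ratio of 10^(25.3/20) for a point source.
r₂ = 6.8·10^((95.9−70.6)/20) = 6.8·10^(25.3/20) = 125.17 m.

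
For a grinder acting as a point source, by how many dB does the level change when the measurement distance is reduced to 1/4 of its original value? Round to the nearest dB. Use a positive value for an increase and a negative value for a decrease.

With spherical spreading the level changes by −20·log₁₀(r₂/r₁).
ΔL = −20·log₁₀(0.25) = +12.04 dB.

+12 dB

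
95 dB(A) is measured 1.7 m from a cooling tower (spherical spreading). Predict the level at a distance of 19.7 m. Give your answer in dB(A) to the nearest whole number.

Point-source attenuation: ΔL = 20·log₁₀(r₂/r₁) = 20·log₁₀(19.7/1.7) = 21.280 dB.
L₂ = 95 − 20·log₁₀(19.7/1.7) = 95 − 21.280 = 73.72 dB(A).

74 dB(A)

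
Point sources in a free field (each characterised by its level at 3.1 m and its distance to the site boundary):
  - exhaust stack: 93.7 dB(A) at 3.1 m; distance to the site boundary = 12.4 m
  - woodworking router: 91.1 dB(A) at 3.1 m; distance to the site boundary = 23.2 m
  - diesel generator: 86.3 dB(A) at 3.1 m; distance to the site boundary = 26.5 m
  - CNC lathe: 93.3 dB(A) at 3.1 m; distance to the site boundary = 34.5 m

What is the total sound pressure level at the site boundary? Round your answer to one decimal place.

82.8 dB(A)

Apply inverse-square spreading to bring every level to the receiver, then sum 10^(L/10).
exhaust stack: 93.7 − 20·log₁₀(12.4/3.1) = 93.7 − 12.04 = 81.66 dB(A).
woodworking router: 91.1 − 20·log₁₀(23.2/3.1) = 91.1 − 17.48 = 73.62 dB(A).
diesel generator: 86.3 − 20·log₁₀(26.5/3.1) = 86.3 − 18.64 = 67.66 dB(A).
CNC lathe: 93.3 − 20·log₁₀(34.5/3.1) = 93.3 − 20.93 = 72.37 dB(A).
Σ 10^(L/10) = 1.926e+08 → L_total = 10·log₁₀(1.926e+08) = 82.85 dB(A).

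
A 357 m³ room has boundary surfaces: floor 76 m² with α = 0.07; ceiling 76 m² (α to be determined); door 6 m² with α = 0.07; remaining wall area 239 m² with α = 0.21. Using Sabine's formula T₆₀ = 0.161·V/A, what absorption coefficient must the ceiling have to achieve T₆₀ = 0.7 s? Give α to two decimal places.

0.34

From T₆₀ = 0.161·V/A, the target T₆₀ = 0.7 s needs A = 0.161·357/0.7 = 82.11 m².
Absorption from the other surfaces = 76·0.07 + 6·0.07 + 239·0.21 = 55.93 m², so the ceiling must supply 26.18 m² over 76 m².
α = 26.18/76 = 0.344.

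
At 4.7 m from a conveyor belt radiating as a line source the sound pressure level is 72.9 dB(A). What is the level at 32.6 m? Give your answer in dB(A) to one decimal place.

Cylindrical spreading from a line source gives a 10·log₁₀(r₂/r₁) drop.
L₂ = 72.9 − 10·log₁₀(32.6/4.7) = 72.9 − 8.411 = 64.49 dB(A).

64.5 dB(A)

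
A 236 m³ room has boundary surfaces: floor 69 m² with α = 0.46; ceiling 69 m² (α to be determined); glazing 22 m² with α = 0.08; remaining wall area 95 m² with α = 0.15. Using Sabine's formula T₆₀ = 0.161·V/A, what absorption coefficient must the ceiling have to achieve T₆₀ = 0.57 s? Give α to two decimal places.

Required total absorption A = 0.161·236/0.57 = 66.66 m².
Absorption from the other surfaces = 69·0.46 + 22·0.08 + 95·0.15 = 47.75 m², so the ceiling must supply 18.91 m² over 69 m².
α = 18.91/69 = 0.274.

0.27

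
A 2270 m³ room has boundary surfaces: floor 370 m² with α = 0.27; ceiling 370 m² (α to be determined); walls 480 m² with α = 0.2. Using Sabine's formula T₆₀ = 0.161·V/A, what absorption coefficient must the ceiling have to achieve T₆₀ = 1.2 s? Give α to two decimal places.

Required total absorption A = 0.161·2270/1.2 = 304.56 m².
Absorption from the other surfaces = 370·0.27 + 480·0.2 = 195.90 m², so the ceiling must supply 108.66 m² over 370 m².
α = 108.66/370 = 0.294.

0.29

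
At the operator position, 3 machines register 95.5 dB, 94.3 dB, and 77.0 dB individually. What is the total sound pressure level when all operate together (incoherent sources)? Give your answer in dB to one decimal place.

For uncorrelated sources the intensities add, so convert each level to linear form, sum, and take 10·log₁₀ of the total.
Σ 10^(L/10) = 10^(95.5/10) + 10^(94.3/10) + 10^(77.0/10) = 6.290e+09.
L_total = 10·log₁₀(6.290e+09) = 97.99 dB.

98.0 dB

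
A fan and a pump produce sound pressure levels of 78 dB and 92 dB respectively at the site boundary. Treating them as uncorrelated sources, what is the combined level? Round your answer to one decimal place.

92.2 dB

For uncorrelated sources the intensities add, so convert each level to linear form, sum, and take 10·log₁₀ of the total.
Σ 10^(L/10) = 10^(78/10) + 10^(92/10) = 1.648e+09.
L_total = 10·log₁₀(1.648e+09) = 92.17 dB.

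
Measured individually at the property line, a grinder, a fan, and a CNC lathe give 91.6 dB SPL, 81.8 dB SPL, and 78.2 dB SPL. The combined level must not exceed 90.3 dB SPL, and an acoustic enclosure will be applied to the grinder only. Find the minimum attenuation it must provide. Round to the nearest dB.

Everything except the grinder sums to 10^(81.8/10) + 10^(78.2/10) = 2.174e+08 in linear terms, 83.37 dB SPL.
The limit corresponds to 10^(90.3/10) = 1.072e+09; subtracting the fixed part leaves 8.541e+08 for the grinder, i.e. 89.32 dB SPL.
So the grinder must be reduced from 91.6 to 89.32 dB SPL: IL = 2.28 dB.

2 dB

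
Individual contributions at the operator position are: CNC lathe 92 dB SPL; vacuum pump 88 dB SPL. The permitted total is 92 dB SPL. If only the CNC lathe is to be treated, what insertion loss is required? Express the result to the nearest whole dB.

Everything except the CNC lathe sums to 10^(88/10) = 6.310e+08 in linear terms, 88.00 dB SPL.
The limit corresponds to 10^(92/10) = 1.585e+09; subtracting the fixed part leaves 9.539e+08 for the CNC lathe, i.e. 89.80 dB SPL.
Required insertion loss = 92 − 89.80 = 2.20 dB.

2 dB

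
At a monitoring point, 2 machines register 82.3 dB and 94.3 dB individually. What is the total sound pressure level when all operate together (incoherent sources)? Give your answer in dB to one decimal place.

94.6 dB

Incoherent sources combine by intensity addition: L_total = 10·log₁₀(Σ 10^(L_i/10)).
Σ 10^(L/10) = 10^(82.3/10) + 10^(94.3/10) = 2.861e+09.
L_total = 10·log₁₀(2.861e+09) = 94.57 dB.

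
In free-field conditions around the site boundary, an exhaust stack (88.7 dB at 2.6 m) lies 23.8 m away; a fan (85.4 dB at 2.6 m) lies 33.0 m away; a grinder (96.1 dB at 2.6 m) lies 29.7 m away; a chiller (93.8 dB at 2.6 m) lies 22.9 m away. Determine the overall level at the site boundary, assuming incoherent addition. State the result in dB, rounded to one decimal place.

78.6 dB

Propagate each source to the receiver with L = L_ref − 20·log₁₀(r/r_ref), then add intensities.
exhaust stack: 88.7 − 20·log₁₀(23.8/2.6) = 88.7 − 19.23 = 69.47 dB.
fan: 85.4 − 20·log₁₀(33.0/2.6) = 85.4 − 22.07 = 63.33 dB.
grinder: 96.1 − 20·log₁₀(29.7/2.6) = 96.1 − 21.16 = 74.94 dB.
chiller: 93.8 − 20·log₁₀(22.9/2.6) = 93.8 − 18.90 = 74.90 dB.
Σ 10^(L/10) = 7.314e+07 → L_total = 10·log₁₀(7.314e+07) = 78.64 dB.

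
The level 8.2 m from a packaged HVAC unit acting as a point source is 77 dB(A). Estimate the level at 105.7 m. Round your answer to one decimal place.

For a point source, L₂ = L₁ − 20·log₁₀(r₂/r₁).
L₂ = 77 − 20·log₁₀(105.7/8.2) = 77 − 22.205 = 54.79 dB(A).

54.8 dB(A)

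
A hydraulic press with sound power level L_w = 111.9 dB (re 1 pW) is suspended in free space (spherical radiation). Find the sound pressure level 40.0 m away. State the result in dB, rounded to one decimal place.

The power spreads over a sphere of area 4π·r², so L_p = L_w − 10·log₁₀(4π·r²).
4π·r² = 2.011e+04 m², 10·log₁₀ of that is 43.033 dB.
L_p = 111.9 − 43.033 = 68.87 dB.

68.9 dB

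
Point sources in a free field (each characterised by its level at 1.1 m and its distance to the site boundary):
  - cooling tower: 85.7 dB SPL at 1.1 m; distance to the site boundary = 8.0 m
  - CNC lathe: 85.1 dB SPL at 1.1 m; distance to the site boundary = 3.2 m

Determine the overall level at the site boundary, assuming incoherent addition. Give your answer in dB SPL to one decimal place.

Apply inverse-square spreading to bring every level to the receiver, then sum 10^(L/10).
cooling tower: 85.7 − 20·log₁₀(8.0/1.1) = 85.7 − 17.23 = 68.47 dB SPL.
CNC lathe: 85.1 − 20·log₁₀(3.2/1.1) = 85.1 − 9.28 = 75.82 dB SPL.
Σ 10^(L/10) = 4.526e+07 → L_total = 10·log₁₀(4.526e+07) = 76.56 dB SPL.

76.6 dB SPL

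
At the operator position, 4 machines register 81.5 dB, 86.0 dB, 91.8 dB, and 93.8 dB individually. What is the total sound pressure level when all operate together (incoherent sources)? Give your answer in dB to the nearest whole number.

96 dB

For uncorrelated sources the intensities add, so convert each level to linear form, sum, and take 10·log₁₀ of the total.
Σ 10^(L/10) = 10^(81.5/10) + 10^(86.0/10) + 10^(91.8/10) + 10^(93.8/10) = 4.452e+09.
L_total = 10·log₁₀(4.452e+09) = 96.49 dB.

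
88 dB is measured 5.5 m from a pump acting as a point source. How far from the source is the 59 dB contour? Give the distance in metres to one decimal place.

155.0 m

Point-source spreading drops the level by 20·log₁₀(r₂/r₁); inverting, r₂/r₁ = 10^(ΔL/20).
r₂ = 5.5·10^((88−59)/20) = 5.5·10^(29.0/20) = 155.01 m.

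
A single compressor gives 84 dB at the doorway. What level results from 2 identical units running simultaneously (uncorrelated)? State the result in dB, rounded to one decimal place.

87.0 dB

N identical incoherent sources raise the level by 10·log₁₀ N.
L_total = 84 + 10·log₁₀(2) = 84 + 3.010 = 87.01 dB.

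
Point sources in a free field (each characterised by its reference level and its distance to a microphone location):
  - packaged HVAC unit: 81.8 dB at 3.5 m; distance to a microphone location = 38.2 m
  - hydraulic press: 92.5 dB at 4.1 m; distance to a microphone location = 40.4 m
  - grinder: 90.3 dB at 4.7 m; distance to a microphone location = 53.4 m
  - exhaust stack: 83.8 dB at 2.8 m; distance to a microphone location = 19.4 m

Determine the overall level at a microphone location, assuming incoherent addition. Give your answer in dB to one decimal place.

Apply inverse-square spreading to bring every level to the receiver, then sum 10^(L/10).
packaged HVAC unit: 81.8 − 20·log₁₀(38.2/3.5) = 81.8 − 20.76 = 61.04 dB.
hydraulic press: 92.5 − 20·log₁₀(40.4/4.1) = 92.5 − 19.87 = 72.63 dB.
grinder: 90.3 − 20·log₁₀(53.4/4.7) = 90.3 − 21.11 = 69.19 dB.
exhaust stack: 83.8 − 20·log₁₀(19.4/2.8) = 83.8 − 16.81 = 66.99 dB.
Σ 10^(L/10) = 3.288e+07 → L_total = 10·log₁₀(3.288e+07) = 75.17 dB.

75.2 dB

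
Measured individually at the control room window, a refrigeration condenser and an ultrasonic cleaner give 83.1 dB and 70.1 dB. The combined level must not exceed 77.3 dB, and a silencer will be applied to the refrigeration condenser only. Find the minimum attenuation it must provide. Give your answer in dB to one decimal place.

The untreated sources together contribute 10^(70.1/10) = 1.023e+07, i.e. 70.10 dB.
The limit corresponds to 10^(77.3/10) = 5.370e+07; subtracting the fixed part leaves 4.347e+07 for the refrigeration condenser, i.e. 76.38 dB.
So the refrigeration condenser must be reduced from 83.1 to 76.38 dB: IL = 6.72 dB.

6.7 dB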